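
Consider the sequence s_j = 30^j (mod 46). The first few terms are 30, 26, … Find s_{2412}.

2

Listing terms: s_1 = 30,  s_2 = 26,  s_3 = 44,  s_4 = 32,  s_5 = 40,  s_6 = 4,  s_7 = 28,  s_8 = 12,  s_9 = 38,  s_{10} = 36,  s_{11} = 22,  s_{12} = 16,  s_{13} = 20,  s_{14} = 2,  s_{15} = 14,  s_{16} = 6,  s_{17} = 42,  s_{18} = 18,  s_{19} = 34,  s_{20} = 8,  s_{21} = 10,  s_{22} = 24,  s_{23} = 30.
The sequence repeats with period 22.
(2412 - 1) mod 22 = 13, so s_{2412} = s_{14} = 2.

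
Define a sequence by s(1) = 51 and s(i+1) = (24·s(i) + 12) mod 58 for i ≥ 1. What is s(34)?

Listing terms: s(1) = 51,  s(2) = 18,  s(3) = 38,  s(4) = 54,  s(5) = 32,  s(6) = 26,  s(7) = 56,  s(8) = 22,  s(9) = 18.
Since s(9) = s(2) = 18, the sequence is eventually periodic: after a pre-period of length 1 it cycles with period 7.
For i ≥ 2, s(i) depends only on (i - 2) mod 7. (34 - 2) mod 7 = 4, so s(34) = s(6) = 26.

26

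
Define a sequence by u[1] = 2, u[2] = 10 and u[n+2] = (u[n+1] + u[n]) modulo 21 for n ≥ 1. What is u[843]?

9

Computing terms: u[1] = 2, u[2] = 10, u[3] = 12, u[4] = 1, u[5] = 13, u[6] = 14, u[7] = 6, u[8] = 20, u[9] = 5, u[10] = 4, u[11] = 9, u[12] = 13, u[13] = 1, u[14] = 14, u[15] = 15, u[16] = 8, u[17] = 2, u[18] = 10.
The sequence repeats with period 16.
(843 - 1) mod 16 = 10, so u[843] = u[11] = 9.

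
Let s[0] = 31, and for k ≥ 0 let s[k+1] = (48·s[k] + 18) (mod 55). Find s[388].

We have s[0] = 31; s[1] = 21; s[2] = 36; s[3] = 41; s[4] = 6; s[5] = 31.
Since s[5] = s[0] = 31, the sequence is periodic with period 5.
So s[388] = s[0 + ((388-0) mod 5)] = s[3] = 41.

41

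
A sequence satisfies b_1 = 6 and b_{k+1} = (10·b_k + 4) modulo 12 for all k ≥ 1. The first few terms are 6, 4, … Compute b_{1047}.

8

Listing terms: b_1 = 6, b_2 = 4, b_3 = 8, b_4 = 0, b_5 = 4.
Since b_5 = b_2 = 4, the sequence is eventually periodic: after a pre-period of length 1 it cycles with period 3.
For k ≥ 2, b_k depends only on (k - 2) mod 3. (1047 - 2) mod 3 = 1, so b_{1047} = b_3 = 8.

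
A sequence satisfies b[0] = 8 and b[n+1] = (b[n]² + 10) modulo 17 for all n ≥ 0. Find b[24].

b[0] = 8,  b[1] = 6,  b[2] = 12,  b[3] = 1,  b[4] = 11,  b[5] = 12.
Since b[5] = b[2] = 12, the sequence is eventually periodic: after a pre-period of length 2 it cycles with period 3.
For n ≥ 2, b[n] depends only on (n - 2) mod 3. (24 - 2) mod 3 = 1, so b[24] = b[3] = 1.

1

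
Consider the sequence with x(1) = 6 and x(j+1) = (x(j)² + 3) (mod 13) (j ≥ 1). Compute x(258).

3

x(1) = 6,  x(2) = 0,  x(3) = 3,  x(4) = 12,  x(5) = 4,  x(6) = 6.
The sequence repeats with period 5.
(258 - 1) mod 5 = 2, so x(258) = x(3) = 3.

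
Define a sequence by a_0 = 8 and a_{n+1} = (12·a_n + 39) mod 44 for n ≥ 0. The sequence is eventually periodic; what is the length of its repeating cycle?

11

Computing terms: a_0 = 8; a_1 = 3; a_2 = 31; a_3 = 15; a_4 = 43; a_5 = 27; a_6 = 11; a_7 = 39; a_8 = 23; a_9 = 7; a_{10} = 35; a_{11} = 19; a_{12} = 3.
Since a_{12} = a_1 = 3, the sequence is eventually periodic: after a pre-period of length 1 it cycles with period 11.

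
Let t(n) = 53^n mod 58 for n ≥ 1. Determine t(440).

Computing terms: t(1) = 53; t(2) = 25; t(3) = 49; t(4) = 45; t(5) = 7; t(6) = 23; t(7) = 1; t(8) = 53.
The sequence repeats with period 7.
So t(440) = t(1 + ((440-1) mod 7)) = t(6) = 23.

23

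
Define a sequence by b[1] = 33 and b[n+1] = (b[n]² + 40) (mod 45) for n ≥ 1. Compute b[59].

We have b[1] = 33, b[2] = 4, b[3] = 11, b[4] = 26, b[5] = 41, b[6] = 11.
Since b[6] = b[3] = 11, the sequence is eventually periodic: after a pre-period of length 2 it cycles with period 3.
For n ≥ 3, b[n] depends only on (n - 3) mod 3. (59 - 3) mod 3 = 2, so b[59] = b[5] = 41.

41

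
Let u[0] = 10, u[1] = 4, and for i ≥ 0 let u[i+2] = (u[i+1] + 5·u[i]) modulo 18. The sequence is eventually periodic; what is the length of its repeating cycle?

18

Computing terms: u[0] = 10; u[1] = 4; u[2] = 0; u[3] = 2; u[4] = 2; u[5] = 12; u[6] = 4; u[7] = 10; u[8] = 12; u[9] = 8; u[10] = 14; u[11] = 0; u[12] = 16; u[13] = 16; u[14] = 6; u[15] = 14; u[16] = 8; u[17] = 6; u[18] = 10; u[19] = 4.
The sequence repeats with period 18.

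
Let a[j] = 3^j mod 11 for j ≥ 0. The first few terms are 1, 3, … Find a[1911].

We have a[0] = 1; a[1] = 3; a[2] = 9; a[3] = 5; a[4] = 4; a[5] = 1.
The sequence repeats with period 5.
(1911 - 0) mod 5 = 1, so a[1911] = a[1] = 3.

3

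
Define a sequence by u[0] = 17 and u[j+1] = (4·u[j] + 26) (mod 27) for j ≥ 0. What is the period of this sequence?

Listing terms: u[0] = 17; u[1] = 13; u[2] = 24; u[3] = 14; u[4] = 1; u[5] = 3; u[6] = 11; u[7] = 16; u[8] = 9; u[9] = 8; u[10] = 4; u[11] = 15; u[12] = 5; u[13] = 19; u[14] = 21; u[15] = 2; u[16] = 7; u[17] = 0; u[18] = 26; u[19] = 22; u[20] = 6; u[21] = 23; u[22] = 10; u[23] = 12; u[24] = 20; u[25] = 25; u[26] = 18; u[27] = 17.
Since u[27] = u[0] = 17, the sequence is periodic with period 27.

27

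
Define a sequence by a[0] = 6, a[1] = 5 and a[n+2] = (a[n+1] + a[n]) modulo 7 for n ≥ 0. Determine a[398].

We have a[0] = 6,  a[1] = 5,  a[2] = 4,  a[3] = 2,  a[4] = 6,  a[5] = 1,  a[6] = 0,  a[7] = 1,  a[8] = 1,  a[9] = 2,  a[10] = 3,  a[11] = 5,  a[12] = 1,  a[13] = 6,  a[14] = 0,  a[15] = 6,  a[16] = 6,  a[17] = 5.
The sequence repeats with period 16.
(398 - 0) mod 16 = 14, so a[398] = a[14] = 0.

0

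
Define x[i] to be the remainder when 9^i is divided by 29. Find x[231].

28

Listing terms: x[0] = 1,  x[1] = 9,  x[2] = 23,  x[3] = 4,  x[4] = 7,  x[5] = 5,  x[6] = 16,  x[7] = 28,  x[8] = 20,  x[9] = 6,  x[10] = 25,  x[11] = 22,  x[12] = 24,  x[13] = 13,  x[14] = 1.
Since x[14] = x[0] = 1, the sequence is periodic with period 14.
So x[231] = x[0 + ((231-0) mod 14)] = x[7] = 28.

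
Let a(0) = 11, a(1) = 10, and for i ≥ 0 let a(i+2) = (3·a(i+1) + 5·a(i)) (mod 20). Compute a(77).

We have a(0) = 11, a(1) = 10, a(2) = 5, a(3) = 5, a(4) = 0, a(5) = 5, a(6) = 15, a(7) = 10, a(8) = 5.
Since (a(7), a(8)) = (a(1), a(2)) = (10, 5) (two consecutive terms determine the rest), the sequence is eventually periodic: after a pre-period of length 1 it cycles with period 6.
For i ≥ 1, a(i) depends only on (i - 1) mod 6. (77 - 1) mod 6 = 4, so a(77) = a(5) = 5.

5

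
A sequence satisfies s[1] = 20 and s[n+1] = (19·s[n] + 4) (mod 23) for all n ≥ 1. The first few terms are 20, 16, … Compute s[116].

We have s[1] = 20,  s[2] = 16,  s[3] = 9,  s[4] = 14,  s[5] = 17,  s[6] = 5,  s[7] = 7,  s[8] = 22,  s[9] = 8,  s[10] = 18,  s[11] = 1,  s[12] = 0,  s[13] = 4,  s[14] = 11,  s[15] = 6,  s[16] = 3,  s[17] = 15,  s[18] = 13,  s[19] = 21,  s[20] = 12,  s[21] = 2,  s[22] = 19,  s[23] = 20.
Since s[23] = s[1] = 20, the sequence is periodic with period 22.
(116 - 1) mod 22 = 5, so s[116] = s[6] = 5.

5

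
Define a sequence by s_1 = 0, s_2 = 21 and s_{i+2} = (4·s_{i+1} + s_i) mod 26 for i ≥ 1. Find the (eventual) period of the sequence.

Listing terms: s_1 = 0, s_2 = 21, s_3 = 6, s_4 = 19, s_5 = 4, s_6 = 9, s_7 = 14, s_8 = 13, s_9 = 14, s_{10} = 17, s_{11} = 4, s_{12} = 7, s_{13} = 6, s_{14} = 5, s_{15} = 0, s_{16} = 5, s_{17} = 20, s_{18} = 7, s_{19} = 22, s_{20} = 17, s_{21} = 12, s_{22} = 13, s_{23} = 12, s_{24} = 9, s_{25} = 22, s_{26} = 19, s_{27} = 20, s_{28} = 21, s_{29} = 0, s_{30} = 21.
Since (s_{29}, s_{30}) = (s_1, s_2) = (0, 21) (two consecutive terms determine the rest), the sequence is periodic with period 28.

28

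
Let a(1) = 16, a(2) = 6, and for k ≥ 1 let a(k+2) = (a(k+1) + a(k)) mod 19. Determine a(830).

Listing terms: a(1) = 16; a(2) = 6; a(3) = 3; a(4) = 9; a(5) = 12; a(6) = 2; a(7) = 14; a(8) = 16; a(9) = 11; a(10) = 8; a(11) = 0; a(12) = 8; a(13) = 8; a(14) = 16; a(15) = 5; a(16) = 2; a(17) = 7; a(18) = 9; a(19) = 16; a(20) = 6.
The sequence repeats with period 18.
So a(830) = a(1 + ((830-1) mod 18)) = a(2) = 6.

6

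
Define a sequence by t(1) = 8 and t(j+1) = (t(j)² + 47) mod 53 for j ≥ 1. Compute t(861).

We have t(1) = 8, t(2) = 5, t(3) = 19, t(4) = 37, t(5) = 38, t(6) = 7, t(7) = 43, t(8) = 41, t(9) = 32, t(10) = 11, t(11) = 9, t(12) = 22, t(13) = 1, t(14) = 48, t(15) = 19.
Since t(15) = t(3) = 19, the sequence is eventually periodic: after a pre-period of length 2 it cycles with period 12.
For j ≥ 3, t(j) depends only on (j - 3) mod 12. (861 - 3) mod 12 = 6, so t(861) = t(9) = 32.

32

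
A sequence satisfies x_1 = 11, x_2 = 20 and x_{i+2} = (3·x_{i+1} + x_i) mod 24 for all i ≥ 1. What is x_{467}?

2

x_1 = 11; x_2 = 20; x_3 = 23; x_4 = 17; x_5 = 2; x_6 = 23; x_7 = 23; x_8 = 20; x_9 = 11; x_{10} = 5; x_{11} = 2; x_{12} = 11; x_{13} = 11; x_{14} = 20.
The sequence repeats with period 12.
So x_{467} = x_{1 + ((467-1) mod 12)} = x_{11} = 2.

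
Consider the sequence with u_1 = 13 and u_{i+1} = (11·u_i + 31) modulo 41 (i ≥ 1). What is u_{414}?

3

We have u_1 = 13,  u_2 = 10,  u_3 = 18,  u_4 = 24,  u_5 = 8,  u_6 = 37,  u_7 = 28,  u_8 = 11,  u_9 = 29,  u_{10} = 22,  u_{11} = 27,  u_{12} = 0,  u_{13} = 31,  u_{14} = 3,  u_{15} = 23,  u_{16} = 38,  u_{17} = 39,  u_{18} = 9,  u_{19} = 7,  u_{20} = 26,  u_{21} = 30,  u_{22} = 33,  u_{23} = 25,  u_{24} = 19,  u_{25} = 35,  u_{26} = 6,  u_{27} = 15,  u_{28} = 32,  u_{29} = 14,  u_{30} = 21,  u_{31} = 16,  u_{32} = 2,  u_{33} = 12,  u_{34} = 40,  u_{35} = 20,  u_{36} = 5,  u_{37} = 4,  u_{38} = 34,  u_{39} = 36,  u_{40} = 17,  u_{41} = 13.
The sequence repeats with period 40.
So u_{414} = u_{1 + ((414-1) mod 40)} = u_{14} = 3.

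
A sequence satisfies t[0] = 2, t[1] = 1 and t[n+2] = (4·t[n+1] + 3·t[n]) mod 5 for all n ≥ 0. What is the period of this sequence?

Listing terms: t[0] = 2, t[1] = 1, t[2] = 0, t[3] = 3, t[4] = 2, t[5] = 2, t[6] = 4, t[7] = 2, t[8] = 0, t[9] = 1, t[10] = 4, t[11] = 4, t[12] = 3, t[13] = 4, t[14] = 0, t[15] = 2, t[16] = 3, t[17] = 3, t[18] = 1, t[19] = 3, t[20] = 0, t[21] = 4, t[22] = 1, t[23] = 1, t[24] = 2, t[25] = 1.
Since (t[24], t[25]) = (t[0], t[1]) = (2, 1) (two consecutive terms determine the rest), the sequence is periodic with period 24.

24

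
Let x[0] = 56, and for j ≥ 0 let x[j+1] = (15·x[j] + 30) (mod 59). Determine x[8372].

Computing terms: x[0] = 56,  x[1] = 44,  x[2] = 41,  x[3] = 55,  x[4] = 29,  x[5] = 52,  x[6] = 43,  x[7] = 26,  x[8] = 7,  x[9] = 17,  x[10] = 49,  x[11] = 57,  x[12] = 0,  x[13] = 30,  x[14] = 8,  x[15] = 32,  x[16] = 38,  x[17] = 10,  x[18] = 3,  x[19] = 16,  x[20] = 34,  x[21] = 9,  x[22] = 47,  x[23] = 27,  x[24] = 22,  x[25] = 6,  x[26] = 2,  x[27] = 1,  x[28] = 45,  x[29] = 56.
Since x[29] = x[0] = 56, the sequence is periodic with period 29.
(8372 - 0) mod 29 = 20, so x[8372] = x[20] = 34.

34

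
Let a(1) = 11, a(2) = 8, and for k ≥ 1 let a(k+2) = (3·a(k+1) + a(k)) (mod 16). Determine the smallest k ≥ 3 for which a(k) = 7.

Computing terms: a(1) = 11; a(2) = 8; a(3) = 3; a(4) = 1; a(5) = 6; a(6) = 3; a(7) = 15; a(8) = 0; a(9) = 15; a(10) = 13; a(11) = 6; a(12) = 15; a(13) = 3; a(14) = 8; a(15) = 11; a(16) = 9; a(17) = 6; a(18) = 11; a(19) = 7; a(20) = 0; a(21) = 7; a(22) = 5; a(23) = 6; a(24) = 7; a(25) = 11; a(26) = 8.
The sequence repeats with period 24.
The value 7 first appears (with k ≥ 3) at a(19).

19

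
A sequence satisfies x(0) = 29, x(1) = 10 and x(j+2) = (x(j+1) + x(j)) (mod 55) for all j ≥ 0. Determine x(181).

Computing terms: x(0) = 29; x(1) = 10; x(2) = 39; x(3) = 49; x(4) = 33; x(5) = 27; x(6) = 5; x(7) = 32; x(8) = 37; x(9) = 14; x(10) = 51; x(11) = 10; x(12) = 6; x(13) = 16; x(14) = 22; x(15) = 38; x(16) = 5; x(17) = 43; x(18) = 48; x(19) = 36; x(20) = 29; x(21) = 10.
The sequence repeats with period 20.
So x(181) = x(0 + ((181-0) mod 20)) = x(1) = 10.

10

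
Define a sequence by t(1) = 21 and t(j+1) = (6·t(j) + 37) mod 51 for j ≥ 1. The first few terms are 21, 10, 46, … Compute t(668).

Computing terms: t(1) = 21, t(2) = 10, t(3) = 46, t(4) = 7, t(5) = 28, t(6) = 1, t(7) = 43, t(8) = 40, t(9) = 22, t(10) = 16, t(11) = 31, t(12) = 19, t(13) = 49, t(14) = 25, t(15) = 34, t(16) = 37, t(17) = 4, t(18) = 10.
Since t(18) = t(2) = 10, the sequence is eventually periodic: after a pre-period of length 1 it cycles with period 16.
For j ≥ 2, t(j) depends only on (j - 2) mod 16. (668 - 2) mod 16 = 10, so t(668) = t(12) = 19.

19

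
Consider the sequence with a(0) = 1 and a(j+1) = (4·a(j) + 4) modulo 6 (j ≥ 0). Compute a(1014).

Listing terms: a(0) = 1,  a(1) = 2,  a(2) = 0,  a(3) = 4,  a(4) = 2.
Since a(4) = a(1) = 2, the sequence is eventually periodic: after a pre-period of length 1 it cycles with period 3.
For j ≥ 1, a(j) depends only on (j - 1) mod 3. (1014 - 1) mod 3 = 2, so a(1014) = a(3) = 4.

4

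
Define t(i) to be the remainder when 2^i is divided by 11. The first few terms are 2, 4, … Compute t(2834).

We have t(1) = 2,  t(2) = 4,  t(3) = 8,  t(4) = 5,  t(5) = 10,  t(6) = 9,  t(7) = 7,  t(8) = 3,  t(9) = 6,  t(10) = 1,  t(11) = 2.
The sequence repeats with period 10.
(2834 - 1) mod 10 = 3, so t(2834) = t(4) = 5.

5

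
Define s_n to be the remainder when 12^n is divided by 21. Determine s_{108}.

Listing terms: s_1 = 12, s_2 = 18, s_3 = 6, s_4 = 9, s_5 = 3, s_6 = 15, s_7 = 12.
The sequence repeats with period 6.
So s_{108} = s_{1 + ((108-1) mod 6)} = s_6 = 15.

15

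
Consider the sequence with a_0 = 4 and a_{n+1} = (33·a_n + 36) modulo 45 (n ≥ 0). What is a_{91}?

36

Listing terms: a_0 = 4; a_1 = 33; a_2 = 0; a_3 = 36; a_4 = 9; a_5 = 18; a_6 = 0.
Since a_6 = a_2 = 0, the sequence is eventually periodic: after a pre-period of length 2 it cycles with period 4.
For n ≥ 2, a_n depends only on (n - 2) mod 4. (91 - 2) mod 4 = 1, so a_{91} = a_3 = 36.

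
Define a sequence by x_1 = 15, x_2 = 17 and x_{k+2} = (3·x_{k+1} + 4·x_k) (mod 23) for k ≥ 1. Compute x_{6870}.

13

We have x_1 = 15; x_2 = 17; x_3 = 19; x_4 = 10; x_5 = 14; x_6 = 13; x_7 = 3; x_8 = 15; x_9 = 11; x_{10} = 1; x_{11} = 1; x_{12} = 7; x_{13} = 2; x_{14} = 11; x_{15} = 18; x_{16} = 6; x_{17} = 21; x_{18} = 18; x_{19} = 0; x_{20} = 3; x_{21} = 9; x_{22} = 16; x_{23} = 15; x_{24} = 17.
The sequence repeats with period 22.
(6870 - 1) mod 22 = 5, so x_{6870} = x_6 = 13.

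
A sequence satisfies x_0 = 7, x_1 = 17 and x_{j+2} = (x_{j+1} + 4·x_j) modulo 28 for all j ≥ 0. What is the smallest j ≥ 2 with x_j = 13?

We have x_0 = 7,  x_1 = 17,  x_2 = 17,  x_3 = 1,  x_4 = 13,  x_5 = 17,  x_6 = 13,  x_7 = 25,  x_8 = 21,  x_9 = 9,  x_{10} = 9,  x_{11} = 17,  x_{12} = 25,  x_{13} = 9,  x_{14} = 25,  x_{15} = 5,  x_{16} = 21,  x_{17} = 13,  x_{18} = 13,  x_{19} = 9,  x_{20} = 5,  x_{21} = 13,  x_{22} = 5,  x_{23} = 1,  x_{24} = 21,  x_{25} = 25,  x_{26} = 25,  x_{27} = 13,  x_{28} = 1,  x_{29} = 25,  x_{30} = 1,  x_{31} = 17,  x_{32} = 21,  x_{33} = 5,  x_{34} = 5,  x_{35} = 25,  x_{36} = 17,  x_{37} = 5,  x_{38} = 17,  x_{39} = 9,  x_{40} = 21,  x_{41} = 1,  x_{42} = 1,  x_{43} = 5,  x_{44} = 9,  x_{45} = 1,  x_{46} = 9,  x_{47} = 13,  x_{48} = 21,  x_{49} = 17,  x_{50} = 17.
Since (x_{49}, x_{50}) = (x_1, x_2) = (17, 17) (two consecutive terms determine the rest), the sequence is eventually periodic: after a pre-period of length 1 it cycles with period 48.
The value 13 first appears (with j ≥ 2) at x_4.

4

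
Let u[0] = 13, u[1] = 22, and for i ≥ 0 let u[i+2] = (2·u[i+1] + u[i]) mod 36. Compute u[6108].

We have u[0] = 13,  u[1] = 22,  u[2] = 21,  u[3] = 28,  u[4] = 5,  u[5] = 2,  u[6] = 9,  u[7] = 20,  u[8] = 13,  u[9] = 10,  u[10] = 33,  u[11] = 4,  u[12] = 5,  u[13] = 14,  u[14] = 33,  u[15] = 8,  u[16] = 13,  u[17] = 34,  u[18] = 9,  u[19] = 16,  u[20] = 5,  u[21] = 26,  u[22] = 21,  u[23] = 32,  u[24] = 13,  u[25] = 22.
The sequence repeats with period 24.
(6108 - 0) mod 24 = 12, so u[6108] = u[12] = 5.

5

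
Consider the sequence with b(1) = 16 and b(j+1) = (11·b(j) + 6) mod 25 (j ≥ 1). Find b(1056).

We have b(1) = 16, b(2) = 7, b(3) = 8, b(4) = 19, b(5) = 15, b(6) = 21, b(7) = 12, b(8) = 13, b(9) = 24, b(10) = 20, b(11) = 1, b(12) = 17, b(13) = 18, b(14) = 4, b(15) = 0, b(16) = 6, b(17) = 22, b(18) = 23, b(19) = 9, b(20) = 5, b(21) = 11, b(22) = 2, b(23) = 3, b(24) = 14, b(25) = 10, b(26) = 16.
The sequence repeats with period 25.
(1056 - 1) mod 25 = 5, so b(1056) = b(6) = 21.

21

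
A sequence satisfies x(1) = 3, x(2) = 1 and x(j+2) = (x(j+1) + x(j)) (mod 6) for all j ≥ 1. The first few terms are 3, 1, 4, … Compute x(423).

2

We have x(1) = 3, x(2) = 1, x(3) = 4, x(4) = 5, x(5) = 3, x(6) = 2, x(7) = 5, x(8) = 1, x(9) = 0, x(10) = 1, x(11) = 1, x(12) = 2, x(13) = 3, x(14) = 5, x(15) = 2, x(16) = 1, x(17) = 3, x(18) = 4, x(19) = 1, x(20) = 5, x(21) = 0, x(22) = 5, x(23) = 5, x(24) = 4, x(25) = 3, x(26) = 1.
The sequence repeats with period 24.
So x(423) = x(1 + ((423-1) mod 24)) = x(15) = 2.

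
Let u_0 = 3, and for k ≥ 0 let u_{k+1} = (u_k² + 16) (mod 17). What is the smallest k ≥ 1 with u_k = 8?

1

u_0 = 3, u_1 = 8, u_2 = 12, u_3 = 7, u_4 = 14, u_5 = 8.
Since u_5 = u_1 = 8, the sequence is eventually periodic: after a pre-period of length 1 it cycles with period 4.
The value 8 first appears (with k ≥ 1) at u_1.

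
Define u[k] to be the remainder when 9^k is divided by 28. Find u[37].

Listing terms: u[1] = 9; u[2] = 25; u[3] = 1; u[4] = 9.
The sequence repeats with period 3.
(37 - 1) mod 3 = 0, so u[37] = u[1] = 9.

9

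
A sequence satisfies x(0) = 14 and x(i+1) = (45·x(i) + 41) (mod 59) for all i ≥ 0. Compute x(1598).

3

We have x(0) = 14, x(1) = 22, x(2) = 28, x(3) = 3, x(4) = 58, x(5) = 55, x(6) = 38, x(7) = 40, x(8) = 12, x(9) = 50, x(10) = 49, x(11) = 4, x(12) = 44, x(13) = 15, x(14) = 8, x(15) = 47, x(16) = 32, x(17) = 6, x(18) = 16, x(19) = 53, x(20) = 7, x(21) = 2, x(22) = 13, x(23) = 36, x(24) = 9, x(25) = 33, x(26) = 51, x(27) = 35, x(28) = 23, x(29) = 14.
The sequence repeats with period 29.
So x(1598) = x(0 + ((1598-0) mod 29)) = x(3) = 3.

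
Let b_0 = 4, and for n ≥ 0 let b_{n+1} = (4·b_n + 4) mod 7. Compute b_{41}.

0

Listing terms: b_0 = 4, b_1 = 6, b_2 = 0, b_3 = 4.
Since b_3 = b_0 = 4, the sequence is periodic with period 3.
So b_{41} = b_{0 + ((41-0) mod 3)} = b_2 = 0.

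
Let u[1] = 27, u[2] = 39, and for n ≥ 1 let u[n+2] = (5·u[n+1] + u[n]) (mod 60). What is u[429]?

u[1] = 27; u[2] = 39; u[3] = 42; u[4] = 9; u[5] = 27; u[6] = 24; u[7] = 27; u[8] = 39.
The sequence repeats with period 6.
So u[429] = u[1 + ((429-1) mod 6)] = u[3] = 42.

42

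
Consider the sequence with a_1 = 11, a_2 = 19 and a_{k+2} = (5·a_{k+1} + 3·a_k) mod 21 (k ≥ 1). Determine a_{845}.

5

a_1 = 11; a_2 = 19; a_3 = 2; a_4 = 4; a_5 = 5; a_6 = 16; a_7 = 11; a_8 = 19.
Since (a_7, a_8) = (a_1, a_2) = (11, 19) (two consecutive terms determine the rest), the sequence is periodic with period 6.
So a_{845} = a_{1 + ((845-1) mod 6)} = a_5 = 5.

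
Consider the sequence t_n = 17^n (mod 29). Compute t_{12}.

1

t_0 = 1; t_1 = 17; t_2 = 28; t_3 = 12; t_4 = 1.
The sequence repeats with period 4.
So t_{12} = t_{0 + ((12-0) mod 4)} = t_0 = 1.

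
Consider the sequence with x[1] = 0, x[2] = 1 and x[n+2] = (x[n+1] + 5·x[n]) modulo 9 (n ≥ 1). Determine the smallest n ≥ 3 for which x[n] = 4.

8

Computing terms: x[1] = 0,  x[2] = 1,  x[3] = 1,  x[4] = 6,  x[5] = 2,  x[6] = 5,  x[7] = 6,  x[8] = 4,  x[9] = 7,  x[10] = 0,  x[11] = 8,  x[12] = 8,  x[13] = 3,  x[14] = 7,  x[15] = 4,  x[16] = 3,  x[17] = 5,  x[18] = 2,  x[19] = 0,  x[20] = 1.
The sequence repeats with period 18.
The value 4 first appears (with n ≥ 3) at x[8].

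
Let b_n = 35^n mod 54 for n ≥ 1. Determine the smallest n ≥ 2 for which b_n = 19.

4

Computing terms: b_1 = 35,  b_2 = 37,  b_3 = 53,  b_4 = 19,  b_5 = 17,  b_6 = 1,  b_7 = 35.
The sequence repeats with period 6.
The value 19 first appears (with n ≥ 2) at b_4.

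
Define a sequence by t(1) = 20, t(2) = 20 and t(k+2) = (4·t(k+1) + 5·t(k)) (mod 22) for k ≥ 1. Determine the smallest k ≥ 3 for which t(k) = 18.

9

t(1) = 20; t(2) = 20; t(3) = 4; t(4) = 6; t(5) = 0; t(6) = 8; t(7) = 10; t(8) = 14; t(9) = 18; t(10) = 10; t(11) = 20; t(12) = 20.
Since (t(11), t(12)) = (t(1), t(2)) = (20, 20) (two consecutive terms determine the rest), the sequence is periodic with period 10.
The value 18 first appears (with k ≥ 3) at t(9).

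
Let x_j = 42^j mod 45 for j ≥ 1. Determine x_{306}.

x_1 = 42; x_2 = 9; x_3 = 18; x_4 = 36; x_5 = 27; x_6 = 9.
Since x_6 = x_2 = 9, the sequence is eventually periodic: after a pre-period of length 1 it cycles with period 4.
For j ≥ 2, x_j depends only on (j - 2) mod 4. (306 - 2) mod 4 = 0, so x_{306} = x_2 = 9.

9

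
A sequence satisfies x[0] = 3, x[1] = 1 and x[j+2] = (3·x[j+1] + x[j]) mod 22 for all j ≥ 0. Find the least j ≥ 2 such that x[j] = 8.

11

Computing terms: x[0] = 3,  x[1] = 1,  x[2] = 6,  x[3] = 19,  x[4] = 19,  x[5] = 10,  x[6] = 5,  x[7] = 3,  x[8] = 14,  x[9] = 1,  x[10] = 17,  x[11] = 8,  x[12] = 19,  x[13] = 21,  x[14] = 16,  x[15] = 3,  x[16] = 3,  x[17] = 12,  x[18] = 17,  x[19] = 19,  x[20] = 8,  x[21] = 21,  x[22] = 5,  x[23] = 14,  x[24] = 3,  x[25] = 1.
Since (x[24], x[25]) = (x[0], x[1]) = (3, 1) (two consecutive terms determine the rest), the sequence is periodic with period 24.
The value 8 first appears (with j ≥ 2) at x[11].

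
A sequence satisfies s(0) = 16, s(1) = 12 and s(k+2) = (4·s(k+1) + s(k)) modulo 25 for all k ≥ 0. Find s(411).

13

We have s(0) = 16; s(1) = 12; s(2) = 14; s(3) = 18; s(4) = 11; s(5) = 12; s(6) = 9; s(7) = 23; s(8) = 1; s(9) = 2; s(10) = 9; s(11) = 13; s(12) = 11; s(13) = 7; s(14) = 14; s(15) = 13; s(16) = 16; s(17) = 2; s(18) = 24; s(19) = 23; s(20) = 16; s(21) = 12.
The sequence repeats with period 20.
So s(411) = s(0 + ((411-0) mod 20)) = s(11) = 13.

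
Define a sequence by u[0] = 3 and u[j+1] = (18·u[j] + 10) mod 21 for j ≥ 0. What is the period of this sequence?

Listing terms: u[0] = 3,  u[1] = 1,  u[2] = 7,  u[3] = 10,  u[4] = 1.
Since u[4] = u[1] = 1, the sequence is eventually periodic: after a pre-period of length 1 it cycles with period 3.

3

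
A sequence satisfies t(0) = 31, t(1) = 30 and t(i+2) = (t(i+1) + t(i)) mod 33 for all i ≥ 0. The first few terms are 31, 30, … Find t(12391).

Listing terms: t(0) = 31,  t(1) = 30,  t(2) = 28,  t(3) = 25,  t(4) = 20,  t(5) = 12,  t(6) = 32,  t(7) = 11,  t(8) = 10,  t(9) = 21,  t(10) = 31,  t(11) = 19,  t(12) = 17,  t(13) = 3,  t(14) = 20,  t(15) = 23,  t(16) = 10,  t(17) = 0,  t(18) = 10,  t(19) = 10,  t(20) = 20,  t(21) = 30,  t(22) = 17,  t(23) = 14,  t(24) = 31,  t(25) = 12,  t(26) = 10,  t(27) = 22,  t(28) = 32,  t(29) = 21,  t(30) = 20,  t(31) = 8,  t(32) = 28,  t(33) = 3,  t(34) = 31,  t(35) = 1,  t(36) = 32,  t(37) = 0,  t(38) = 32,  t(39) = 32,  t(40) = 31,  t(41) = 30.
The sequence repeats with period 40.
So t(12391) = t(0 + ((12391-0) mod 40)) = t(31) = 8.

8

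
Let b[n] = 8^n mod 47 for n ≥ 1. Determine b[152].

3

We have b[1] = 8,  b[2] = 17,  b[3] = 42,  b[4] = 7,  b[5] = 9,  b[6] = 25,  b[7] = 12,  b[8] = 2,  b[9] = 16,  b[10] = 34,  b[11] = 37,  b[12] = 14,  b[13] = 18,  b[14] = 3,  b[15] = 24,  b[16] = 4,  b[17] = 32,  b[18] = 21,  b[19] = 27,  b[20] = 28,  b[21] = 36,  b[22] = 6,  b[23] = 1,  b[24] = 8.
The sequence repeats with period 23.
So b[152] = b[1 + ((152-1) mod 23)] = b[14] = 3.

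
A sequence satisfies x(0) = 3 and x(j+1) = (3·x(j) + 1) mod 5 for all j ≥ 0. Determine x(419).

4

Listing terms: x(0) = 3, x(1) = 0, x(2) = 1, x(3) = 4, x(4) = 3.
The sequence repeats with period 4.
So x(419) = x(0 + ((419-0) mod 4)) = x(3) = 4.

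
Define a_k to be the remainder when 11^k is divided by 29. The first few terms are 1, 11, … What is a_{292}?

We have a_0 = 1, a_1 = 11, a_2 = 5, a_3 = 26, a_4 = 25, a_5 = 14, a_6 = 9, a_7 = 12, a_8 = 16, a_9 = 2, a_{10} = 22, a_{11} = 10, a_{12} = 23, a_{13} = 21, a_{14} = 28, a_{15} = 18, a_{16} = 24, a_{17} = 3, a_{18} = 4, a_{19} = 15, a_{20} = 20, a_{21} = 17, a_{22} = 13, a_{23} = 27, a_{24} = 7, a_{25} = 19, a_{26} = 6, a_{27} = 8, a_{28} = 1.
The sequence repeats with period 28.
(292 - 0) mod 28 = 12, so a_{292} = a_{12} = 23.

23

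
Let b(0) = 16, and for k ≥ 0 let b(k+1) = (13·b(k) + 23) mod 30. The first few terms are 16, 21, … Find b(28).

6

Listing terms: b(0) = 16, b(1) = 21, b(2) = 26, b(3) = 1, b(4) = 6, b(5) = 11, b(6) = 16.
The sequence repeats with period 6.
(28 - 0) mod 6 = 4, so b(28) = b(4) = 6.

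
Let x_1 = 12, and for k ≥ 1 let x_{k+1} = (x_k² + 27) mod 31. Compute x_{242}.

We have x_1 = 12,  x_2 = 16,  x_3 = 4,  x_4 = 12.
The sequence repeats with period 3.
(242 - 1) mod 3 = 1, so x_{242} = x_2 = 16.

16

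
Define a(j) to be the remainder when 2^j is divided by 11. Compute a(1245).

Listing terms: a(0) = 1,  a(1) = 2,  a(2) = 4,  a(3) = 8,  a(4) = 5,  a(5) = 10,  a(6) = 9,  a(7) = 7,  a(8) = 3,  a(9) = 6,  a(10) = 1.
The sequence repeats with period 10.
(1245 - 0) mod 10 = 5, so a(1245) = a(5) = 10.

10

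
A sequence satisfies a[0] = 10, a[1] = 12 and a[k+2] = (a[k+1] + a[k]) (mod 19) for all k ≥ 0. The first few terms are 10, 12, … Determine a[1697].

a[0] = 10, a[1] = 12, a[2] = 3, a[3] = 15, a[4] = 18, a[5] = 14, a[6] = 13, a[7] = 8, a[8] = 2, a[9] = 10, a[10] = 12.
The sequence repeats with period 9.
(1697 - 0) mod 9 = 5, so a[1697] = a[5] = 14.

14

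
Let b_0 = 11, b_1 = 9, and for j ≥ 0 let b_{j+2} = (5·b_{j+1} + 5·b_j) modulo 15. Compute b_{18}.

We have b_0 = 11; b_1 = 9; b_2 = 10; b_3 = 5; b_4 = 0; b_5 = 10; b_6 = 5.
Since (b_5, b_6) = (b_2, b_3) = (10, 5) (two consecutive terms determine the rest), the sequence is eventually periodic: after a pre-period of length 2 it cycles with period 3.
For j ≥ 2, b_j depends only on (j - 2) mod 3. (18 - 2) mod 3 = 1, so b_{18} = b_3 = 5.

5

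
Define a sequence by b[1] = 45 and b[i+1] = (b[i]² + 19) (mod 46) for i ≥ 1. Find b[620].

We have b[1] = 45, b[2] = 20, b[3] = 5, b[4] = 44, b[5] = 23, b[6] = 42, b[7] = 35, b[8] = 2, b[9] = 23.
Since b[9] = b[5] = 23, the sequence is eventually periodic: after a pre-period of length 4 it cycles with period 4.
For i ≥ 5, b[i] depends only on (i - 5) mod 4. (620 - 5) mod 4 = 3, so b[620] = b[8] = 2.

2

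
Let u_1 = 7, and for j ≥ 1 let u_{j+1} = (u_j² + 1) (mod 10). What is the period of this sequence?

u_1 = 7; u_2 = 0; u_3 = 1; u_4 = 2; u_5 = 5; u_6 = 6; u_7 = 7.
The sequence repeats with period 6.

6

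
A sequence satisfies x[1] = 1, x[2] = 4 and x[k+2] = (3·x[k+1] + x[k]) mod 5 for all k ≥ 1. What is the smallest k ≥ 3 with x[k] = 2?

Computing terms: x[1] = 1, x[2] = 4, x[3] = 3, x[4] = 3, x[5] = 2, x[6] = 4, x[7] = 4, x[8] = 1, x[9] = 2, x[10] = 2, x[11] = 3, x[12] = 1, x[13] = 1, x[14] = 4.
The sequence repeats with period 12.
The value 2 first appears (with k ≥ 3) at x[5].

5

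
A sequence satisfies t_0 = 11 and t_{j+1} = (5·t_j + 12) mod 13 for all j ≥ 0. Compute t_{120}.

11

Listing terms: t_0 = 11; t_1 = 2; t_2 = 9; t_3 = 5; t_4 = 11.
Since t_4 = t_0 = 11, the sequence is periodic with period 4.
(120 - 0) mod 4 = 0, so t_{120} = t_0 = 11.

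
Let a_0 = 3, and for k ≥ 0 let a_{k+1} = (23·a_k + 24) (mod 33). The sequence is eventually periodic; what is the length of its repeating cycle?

Computing terms: a_0 = 3, a_1 = 27, a_2 = 18, a_3 = 9, a_4 = 0, a_5 = 24, a_6 = 15, a_7 = 6, a_8 = 30, a_9 = 21, a_{10} = 12, a_{11} = 3.
The sequence repeats with period 11.

11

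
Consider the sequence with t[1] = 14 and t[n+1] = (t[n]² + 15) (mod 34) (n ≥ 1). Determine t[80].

t[1] = 14; t[2] = 7; t[3] = 30; t[4] = 31; t[5] = 24; t[6] = 13; t[7] = 14.
The sequence repeats with period 6.
(80 - 1) mod 6 = 1, so t[80] = t[2] = 7.

7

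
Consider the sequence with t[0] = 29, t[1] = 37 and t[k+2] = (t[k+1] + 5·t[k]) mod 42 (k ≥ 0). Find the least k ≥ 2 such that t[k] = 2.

Computing terms: t[0] = 29, t[1] = 37, t[2] = 14, t[3] = 31, t[4] = 17, t[5] = 4, t[6] = 5, t[7] = 25, t[8] = 8, t[9] = 7, t[10] = 5, t[11] = 40, t[12] = 23, t[13] = 13, t[14] = 2, t[15] = 25, t[16] = 35, t[17] = 34, t[18] = 41, t[19] = 1, t[20] = 38, t[21] = 1, t[22] = 23, t[23] = 28, t[24] = 17, t[25] = 31, t[26] = 32, t[27] = 19, t[28] = 11, t[29] = 22, t[30] = 35, t[31] = 19, t[32] = 26, t[33] = 37, t[34] = 41, t[35] = 16, t[36] = 11, t[37] = 7, t[38] = 20, t[39] = 13, t[40] = 29, t[41] = 10, t[42] = 29, t[43] = 37.
Since (t[42], t[43]) = (t[0], t[1]) = (29, 37) (two consecutive terms determine the rest), the sequence is periodic with period 42.
The value 2 first appears (with k ≥ 2) at t[14].

14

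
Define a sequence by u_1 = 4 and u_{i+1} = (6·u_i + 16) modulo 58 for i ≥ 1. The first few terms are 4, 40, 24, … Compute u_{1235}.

24

u_1 = 4,  u_2 = 40,  u_3 = 24,  u_4 = 44,  u_5 = 48,  u_6 = 14,  u_7 = 42,  u_8 = 36,  u_9 = 0,  u_{10} = 16,  u_{11} = 54,  u_{12} = 50,  u_{13} = 26,  u_{14} = 56,  u_{15} = 4.
Since u_{15} = u_1 = 4, the sequence is periodic with period 14.
(1235 - 1) mod 14 = 2, so u_{1235} = u_3 = 24.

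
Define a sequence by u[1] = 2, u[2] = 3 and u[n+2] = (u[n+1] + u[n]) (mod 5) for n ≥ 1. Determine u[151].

We have u[1] = 2,  u[2] = 3,  u[3] = 0,  u[4] = 3,  u[5] = 3,  u[6] = 1,  u[7] = 4,  u[8] = 0,  u[9] = 4,  u[10] = 4,  u[11] = 3,  u[12] = 2,  u[13] = 0,  u[14] = 2,  u[15] = 2,  u[16] = 4,  u[17] = 1,  u[18] = 0,  u[19] = 1,  u[20] = 1,  u[21] = 2,  u[22] = 3.
The sequence repeats with period 20.
(151 - 1) mod 20 = 10, so u[151] = u[11] = 3.

3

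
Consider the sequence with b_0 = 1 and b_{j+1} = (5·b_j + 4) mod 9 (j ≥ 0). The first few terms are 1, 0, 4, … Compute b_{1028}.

4

We have b_0 = 1; b_1 = 0; b_2 = 4; b_3 = 6; b_4 = 7; b_5 = 3; b_6 = 1.
Since b_6 = b_0 = 1, the sequence is periodic with period 6.
So b_{1028} = b_{0 + ((1028-0) mod 6)} = b_2 = 4.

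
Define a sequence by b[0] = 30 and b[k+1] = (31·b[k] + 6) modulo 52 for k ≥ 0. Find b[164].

b[0] = 30,  b[1] = 0,  b[2] = 6,  b[3] = 36,  b[4] = 30.
The sequence repeats with period 4.
So b[164] = b[0 + ((164-0) mod 4)] = b[0] = 30.

30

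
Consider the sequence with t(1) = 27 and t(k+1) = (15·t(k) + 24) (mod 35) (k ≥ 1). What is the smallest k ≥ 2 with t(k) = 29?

t(1) = 27; t(2) = 9; t(3) = 19; t(4) = 29; t(5) = 4; t(6) = 14; t(7) = 24; t(8) = 34; t(9) = 9.
Since t(9) = t(2) = 9, the sequence is eventually periodic: after a pre-period of length 1 it cycles with period 7.
The value 29 first appears (with k ≥ 2) at t(4).

4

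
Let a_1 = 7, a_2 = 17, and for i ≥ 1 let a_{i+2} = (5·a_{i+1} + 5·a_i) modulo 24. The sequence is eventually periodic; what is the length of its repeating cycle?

12

a_1 = 7; a_2 = 17; a_3 = 0; a_4 = 13; a_5 = 17; a_6 = 6; a_7 = 19; a_8 = 5; a_9 = 0; a_{10} = 1; a_{11} = 5; a_{12} = 6; a_{13} = 7; a_{14} = 17.
Since (a_{13}, a_{14}) = (a_1, a_2) = (7, 17) (two consecutive terms determine the rest), the sequence is periodic with period 12.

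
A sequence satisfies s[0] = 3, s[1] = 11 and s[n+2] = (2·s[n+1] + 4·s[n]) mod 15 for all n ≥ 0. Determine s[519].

5

s[0] = 3, s[1] = 11, s[2] = 4, s[3] = 7, s[4] = 0, s[5] = 13, s[6] = 11, s[7] = 14, s[8] = 12, s[9] = 5, s[10] = 13, s[11] = 1, s[12] = 9, s[13] = 7, s[14] = 5, s[15] = 8, s[16] = 6, s[17] = 14, s[18] = 7, s[19] = 10, s[20] = 3, s[21] = 1, s[22] = 14, s[23] = 2, s[24] = 0, s[25] = 8, s[26] = 1, s[27] = 4, s[28] = 12, s[29] = 10, s[30] = 8, s[31] = 11, s[32] = 9, s[33] = 2, s[34] = 10, s[35] = 13, s[36] = 6, s[37] = 4, s[38] = 2, s[39] = 5, s[40] = 3, s[41] = 11.
Since (s[40], s[41]) = (s[0], s[1]) = (3, 11) (two consecutive terms determine the rest), the sequence is periodic with period 40.
(519 - 0) mod 40 = 39, so s[519] = s[39] = 5.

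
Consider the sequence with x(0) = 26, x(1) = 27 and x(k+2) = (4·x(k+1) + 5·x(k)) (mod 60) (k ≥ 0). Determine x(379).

We have x(0) = 26,  x(1) = 27,  x(2) = 58,  x(3) = 7,  x(4) = 18,  x(5) = 47,  x(6) = 38,  x(7) = 27,  x(8) = 58.
Since (x(7), x(8)) = (x(1), x(2)) = (27, 58) (two consecutive terms determine the rest), the sequence is eventually periodic: after a pre-period of length 1 it cycles with period 6.
For k ≥ 1, x(k) depends only on (k - 1) mod 6. (379 - 1) mod 6 = 0, so x(379) = x(1) = 27.

27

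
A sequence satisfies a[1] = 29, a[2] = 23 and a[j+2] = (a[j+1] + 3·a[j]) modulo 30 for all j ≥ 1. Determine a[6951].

We have a[1] = 29; a[2] = 23; a[3] = 20; a[4] = 29; a[5] = 29; a[6] = 26; a[7] = 23; a[8] = 11; a[9] = 20; a[10] = 23; a[11] = 23; a[12] = 2; a[13] = 11; a[14] = 17; a[15] = 20; a[16] = 11; a[17] = 11; a[18] = 14; a[19] = 17; a[20] = 29; a[21] = 20; a[22] = 17; a[23] = 17; a[24] = 8; a[25] = 29; a[26] = 23.
The sequence repeats with period 24.
(6951 - 1) mod 24 = 14, so a[6951] = a[15] = 20.

20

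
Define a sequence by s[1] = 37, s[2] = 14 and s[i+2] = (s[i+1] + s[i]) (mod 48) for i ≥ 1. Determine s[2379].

Listing terms: s[1] = 37; s[2] = 14; s[3] = 3; s[4] = 17; s[5] = 20; s[6] = 37; s[7] = 9; s[8] = 46; s[9] = 7; s[10] = 5; s[11] = 12; s[12] = 17; s[13] = 29; s[14] = 46; s[15] = 27; s[16] = 25; s[17] = 4; s[18] = 29; s[19] = 33; s[20] = 14; s[21] = 47; s[22] = 13; s[23] = 12; s[24] = 25; s[25] = 37; s[26] = 14.
The sequence repeats with period 24.
(2379 - 1) mod 24 = 2, so s[2379] = s[3] = 3.

3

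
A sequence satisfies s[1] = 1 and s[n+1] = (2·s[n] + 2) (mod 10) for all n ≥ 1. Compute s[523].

0

We have s[1] = 1,  s[2] = 4,  s[3] = 0,  s[4] = 2,  s[5] = 6,  s[6] = 4.
Since s[6] = s[2] = 4, the sequence is eventually periodic: after a pre-period of length 1 it cycles with period 4.
For n ≥ 2, s[n] depends only on (n - 2) mod 4. (523 - 2) mod 4 = 1, so s[523] = s[3] = 0.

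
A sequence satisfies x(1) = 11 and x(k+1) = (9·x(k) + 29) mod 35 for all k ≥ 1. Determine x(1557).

Computing terms: x(1) = 11; x(2) = 23; x(3) = 26; x(4) = 18; x(5) = 16; x(6) = 33; x(7) = 11.
The sequence repeats with period 6.
So x(1557) = x(1 + ((1557-1) mod 6)) = x(3) = 26.

26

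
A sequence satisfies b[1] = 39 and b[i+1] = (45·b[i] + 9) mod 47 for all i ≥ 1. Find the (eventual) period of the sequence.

46

We have b[1] = 39, b[2] = 25, b[3] = 6, b[4] = 44, b[5] = 15, b[6] = 26, b[7] = 4, b[8] = 1, b[9] = 7, b[10] = 42, b[11] = 19, b[12] = 18, b[13] = 20, b[14] = 16, b[15] = 24, b[16] = 8, b[17] = 40, b[18] = 23, b[19] = 10, b[20] = 36, b[21] = 31, b[22] = 41, b[23] = 21, b[24] = 14, b[25] = 28, b[26] = 0, b[27] = 9, b[28] = 38, b[29] = 27, b[30] = 2, b[31] = 5, b[32] = 46, b[33] = 11, b[34] = 34, b[35] = 35, b[36] = 33, b[37] = 37, b[38] = 29, b[39] = 45, b[40] = 13, b[41] = 30, b[42] = 43, b[43] = 17, b[44] = 22, b[45] = 12, b[46] = 32, b[47] = 39.
The sequence repeats with period 46.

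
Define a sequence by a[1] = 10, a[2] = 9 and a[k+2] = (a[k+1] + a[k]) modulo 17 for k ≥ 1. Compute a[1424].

We have a[1] = 10,  a[2] = 9,  a[3] = 2,  a[4] = 11,  a[5] = 13,  a[6] = 7,  a[7] = 3,  a[8] = 10,  a[9] = 13,  a[10] = 6,  a[11] = 2,  a[12] = 8,  a[13] = 10,  a[14] = 1,  a[15] = 11,  a[16] = 12,  a[17] = 6,  a[18] = 1,  a[19] = 7,  a[20] = 8,  a[21] = 15,  a[22] = 6,  a[23] = 4,  a[24] = 10,  a[25] = 14,  a[26] = 7,  a[27] = 4,  a[28] = 11,  a[29] = 15,  a[30] = 9,  a[31] = 7,  a[32] = 16,  a[33] = 6,  a[34] = 5,  a[35] = 11,  a[36] = 16,  a[37] = 10,  a[38] = 9.
Since (a[37], a[38]) = (a[1], a[2]) = (10, 9) (two consecutive terms determine the rest), the sequence is periodic with period 36.
(1424 - 1) mod 36 = 19, so a[1424] = a[20] = 8.

8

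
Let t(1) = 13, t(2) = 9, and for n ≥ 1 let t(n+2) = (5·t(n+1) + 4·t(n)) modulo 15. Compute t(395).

t(1) = 13; t(2) = 9; t(3) = 7; t(4) = 11; t(5) = 8; t(6) = 9; t(7) = 2; t(8) = 1; t(9) = 13; t(10) = 9.
Since (t(9), t(10)) = (t(1), t(2)) = (13, 9) (two consecutive terms determine the rest), the sequence is periodic with period 8.
(395 - 1) mod 8 = 2, so t(395) = t(3) = 7.

7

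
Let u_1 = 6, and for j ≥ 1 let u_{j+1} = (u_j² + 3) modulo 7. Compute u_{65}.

3

We have u_1 = 6,  u_2 = 4,  u_3 = 5,  u_4 = 0,  u_5 = 3,  u_6 = 5.
Since u_6 = u_3 = 5, the sequence is eventually periodic: after a pre-period of length 2 it cycles with period 3.
For j ≥ 3, u_j depends only on (j - 3) mod 3. (65 - 3) mod 3 = 2, so u_{65} = u_5 = 3.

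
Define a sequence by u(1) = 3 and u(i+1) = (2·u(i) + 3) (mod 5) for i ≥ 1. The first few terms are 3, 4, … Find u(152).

We have u(1) = 3, u(2) = 4, u(3) = 1, u(4) = 0, u(5) = 3.
The sequence repeats with period 4.
(152 - 1) mod 4 = 3, so u(152) = u(4) = 0.

0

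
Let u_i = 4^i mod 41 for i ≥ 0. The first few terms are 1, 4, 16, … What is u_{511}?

4

We have u_0 = 1; u_1 = 4; u_2 = 16; u_3 = 23; u_4 = 10; u_5 = 40; u_6 = 37; u_7 = 25; u_8 = 18; u_9 = 31; u_{10} = 1.
Since u_{10} = u_0 = 1, the sequence is periodic with period 10.
So u_{511} = u_{0 + ((511-0) mod 10)} = u_1 = 4.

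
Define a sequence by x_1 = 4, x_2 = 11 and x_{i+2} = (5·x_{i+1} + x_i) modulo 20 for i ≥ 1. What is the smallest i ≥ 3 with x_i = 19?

3

x_1 = 4; x_2 = 11; x_3 = 19; x_4 = 6; x_5 = 9; x_6 = 11; x_7 = 4; x_8 = 11.
Since (x_7, x_8) = (x_1, x_2) = (4, 11) (two consecutive terms determine the rest), the sequence is periodic with period 6.
The value 19 first appears (with i ≥ 3) at x_3.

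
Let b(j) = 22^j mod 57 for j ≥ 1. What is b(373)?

b(1) = 22; b(2) = 28; b(3) = 46; b(4) = 43; b(5) = 34; b(6) = 7; b(7) = 40; b(8) = 25; b(9) = 37; b(10) = 16; b(11) = 10; b(12) = 49; b(13) = 52; b(14) = 4; b(15) = 31; b(16) = 55; b(17) = 13; b(18) = 1; b(19) = 22.
The sequence repeats with period 18.
So b(373) = b(1 + ((373-1) mod 18)) = b(13) = 52.

52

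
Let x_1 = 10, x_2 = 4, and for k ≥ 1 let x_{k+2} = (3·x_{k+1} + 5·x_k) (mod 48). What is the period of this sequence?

Computing terms: x_1 = 10,  x_2 = 4,  x_3 = 14,  x_4 = 14,  x_5 = 16,  x_6 = 22,  x_7 = 2,  x_8 = 20,  x_9 = 22,  x_{10} = 22,  x_{11} = 32,  x_{12} = 14,  x_{13} = 10,  x_{14} = 4.
Since (x_{13}, x_{14}) = (x_1, x_2) = (10, 4) (two consecutive terms determine the rest), the sequence is periodic with period 12.

12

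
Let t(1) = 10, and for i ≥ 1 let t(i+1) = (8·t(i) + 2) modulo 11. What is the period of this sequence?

10

t(1) = 10, t(2) = 5, t(3) = 9, t(4) = 8, t(5) = 0, t(6) = 2, t(7) = 7, t(8) = 3, t(9) = 4, t(10) = 1, t(11) = 10.
The sequence repeats with period 10.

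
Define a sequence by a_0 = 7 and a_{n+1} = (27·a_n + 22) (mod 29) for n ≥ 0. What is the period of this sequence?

28

a_0 = 7; a_1 = 8; a_2 = 6; a_3 = 10; a_4 = 2; a_5 = 18; a_6 = 15; a_7 = 21; a_8 = 9; a_9 = 4; a_{10} = 14; a_{11} = 23; a_{12} = 5; a_{13} = 12; a_{14} = 27; a_{15} = 26; a_{16} = 28; a_{17} = 24; a_{18} = 3; a_{19} = 16; a_{20} = 19; a_{21} = 13; a_{22} = 25; a_{23} = 1; a_{24} = 20; a_{25} = 11; a_{26} = 0; a_{27} = 22; a_{28} = 7.
The sequence repeats with period 28.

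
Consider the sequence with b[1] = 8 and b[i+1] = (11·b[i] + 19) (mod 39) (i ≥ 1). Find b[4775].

23

b[1] = 8; b[2] = 29; b[3] = 26; b[4] = 32; b[5] = 20; b[6] = 5; b[7] = 35; b[8] = 14; b[9] = 17; b[10] = 11; b[11] = 23; b[12] = 38; b[13] = 8.
Since b[13] = b[1] = 8, the sequence is periodic with period 12.
(4775 - 1) mod 12 = 10, so b[4775] = b[11] = 23.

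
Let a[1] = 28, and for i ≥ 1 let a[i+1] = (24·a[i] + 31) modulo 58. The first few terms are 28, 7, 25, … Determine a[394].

Listing terms: a[1] = 28; a[2] = 7; a[3] = 25; a[4] = 51; a[5] = 37; a[6] = 49; a[7] = 47; a[8] = 57; a[9] = 7.
Since a[9] = a[2] = 7, the sequence is eventually periodic: after a pre-period of length 1 it cycles with period 7.
For i ≥ 2, a[i] depends only on (i - 2) mod 7. (394 - 2) mod 7 = 0, so a[394] = a[2] = 7.

7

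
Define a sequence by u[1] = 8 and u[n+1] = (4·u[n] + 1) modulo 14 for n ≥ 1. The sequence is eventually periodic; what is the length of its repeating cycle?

3

Listing terms: u[1] = 8, u[2] = 5, u[3] = 7, u[4] = 1, u[5] = 5.
Since u[5] = u[2] = 5, the sequence is eventually periodic: after a pre-period of length 1 it cycles with period 3.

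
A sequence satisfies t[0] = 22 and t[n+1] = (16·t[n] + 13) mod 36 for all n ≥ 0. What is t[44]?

9

t[0] = 22; t[1] = 5; t[2] = 21; t[3] = 25; t[4] = 17; t[5] = 33; t[6] = 1; t[7] = 29; t[8] = 9; t[9] = 13; t[10] = 5.
Since t[10] = t[1] = 5, the sequence is eventually periodic: after a pre-period of length 1 it cycles with period 9.
For n ≥ 1, t[n] depends only on (n - 1) mod 9. (44 - 1) mod 9 = 7, so t[44] = t[8] = 9.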